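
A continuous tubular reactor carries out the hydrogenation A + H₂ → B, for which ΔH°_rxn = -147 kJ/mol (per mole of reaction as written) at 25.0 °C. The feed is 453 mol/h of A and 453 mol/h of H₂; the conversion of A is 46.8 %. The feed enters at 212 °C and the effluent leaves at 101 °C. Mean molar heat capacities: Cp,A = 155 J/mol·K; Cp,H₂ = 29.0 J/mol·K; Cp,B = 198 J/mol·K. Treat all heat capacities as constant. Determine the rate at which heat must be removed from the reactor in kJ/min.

Q_out = 670 kJ/min

Extent of reaction ξ = 0.468 × 453 = 212 mol/h
Reaction term: ξ·ΔH°_rxn = 212 × -147 = -31165 kJ/h
Sensible, feed 212→25 °C: -15587 kJ/h
Outlet flows (mol/h): A 241, H₂ 241, B 212
Sensible, products 25→101 °C: 6560.3 kJ/h
Q = ΔH = -40191 kJ/h = -11.164 kW
Heat removed = 669.85 kJ/min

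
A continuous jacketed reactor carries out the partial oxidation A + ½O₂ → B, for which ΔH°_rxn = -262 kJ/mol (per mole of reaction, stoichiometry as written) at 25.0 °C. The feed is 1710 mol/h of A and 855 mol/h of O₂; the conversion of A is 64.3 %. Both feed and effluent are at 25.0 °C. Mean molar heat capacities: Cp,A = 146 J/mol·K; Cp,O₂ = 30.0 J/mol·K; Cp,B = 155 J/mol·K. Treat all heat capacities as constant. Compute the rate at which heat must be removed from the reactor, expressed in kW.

Extent of reaction ξ = 0.643 × 1710 = 1099.5 mol/h
Reaction term: ξ·ΔH°_rxn = 1099.5 × -262 = -288080 kJ/h
Q = ΔH = -288080 kJ/h = -80.021 kW
Heat removed = 80.021 kW

Q_out = 80.0 kW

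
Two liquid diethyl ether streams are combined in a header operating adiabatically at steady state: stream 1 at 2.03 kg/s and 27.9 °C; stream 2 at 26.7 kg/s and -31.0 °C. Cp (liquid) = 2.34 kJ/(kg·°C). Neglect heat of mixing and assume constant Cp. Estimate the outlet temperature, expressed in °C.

T_out = -26.8 °C

Energy balance with Q = 0: Σ ṁᵢCp,ᵢ(T_out − Tᵢ) = 0
T_out = Σ ṁᵢCp,ᵢTᵢ / Σ ṁᵢCp,ᵢ
      = -1804.3 / 67.228 = -26.838 °C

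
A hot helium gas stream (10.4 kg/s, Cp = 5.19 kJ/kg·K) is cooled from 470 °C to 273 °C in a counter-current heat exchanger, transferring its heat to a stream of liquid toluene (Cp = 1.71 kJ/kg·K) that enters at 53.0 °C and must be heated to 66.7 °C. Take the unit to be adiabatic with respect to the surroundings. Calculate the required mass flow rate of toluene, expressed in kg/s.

Heat released by hot stream: Q = 10.4 × 5.19 × (470 − 273) = 10633 kJ/s
Energy balance on cold side (adiabatic exchanger): Q = ṁ_c·Cp_c·(T_c,out − T_c,in)
ṁ_c = 10633 / [1.71 × (66.7 − 53.0)] = 453.89 kg/s

ṁ_c = 454 kg/s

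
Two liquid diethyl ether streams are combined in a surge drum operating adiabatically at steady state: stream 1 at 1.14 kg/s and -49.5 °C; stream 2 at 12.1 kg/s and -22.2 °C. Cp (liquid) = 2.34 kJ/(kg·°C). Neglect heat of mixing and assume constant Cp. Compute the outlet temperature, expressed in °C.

Energy balance with Q = 0: Σ ṁᵢCp,ᵢ(T_out − Tᵢ) = 0
T_out = Σ ṁᵢCp,ᵢTᵢ / Σ ṁᵢCp,ᵢ
      = -760.62 / 30.982 = -24.551 °C

T_out = -24.6 °C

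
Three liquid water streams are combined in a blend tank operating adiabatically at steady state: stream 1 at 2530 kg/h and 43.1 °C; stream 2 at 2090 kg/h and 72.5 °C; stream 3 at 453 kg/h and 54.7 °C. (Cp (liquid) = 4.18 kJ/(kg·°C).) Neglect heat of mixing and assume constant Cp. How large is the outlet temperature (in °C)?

T_out = 56.2 °C

No heat crosses the boundary, so H_out = H_in.
T_out = Σ ṁᵢCp,ᵢTᵢ / Σ ṁᵢCp,ᵢ
      = 1.1928e+06 / 21205 = 56.248 °C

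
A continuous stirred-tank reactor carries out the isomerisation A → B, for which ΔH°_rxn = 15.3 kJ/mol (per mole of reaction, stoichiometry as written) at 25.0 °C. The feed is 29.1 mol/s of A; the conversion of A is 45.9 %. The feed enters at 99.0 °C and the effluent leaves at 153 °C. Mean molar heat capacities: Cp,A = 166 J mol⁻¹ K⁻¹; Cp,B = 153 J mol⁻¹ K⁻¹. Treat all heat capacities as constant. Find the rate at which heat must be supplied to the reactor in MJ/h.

Extent of reaction ξ = 0.459 × 29.1 = 13.357 mol/s
Reaction term: ξ·ΔH°_rxn = 13.357 × 15.3 = 204.36 kJ/s
Sensible, feed 99.0→25 °C: -357.46 kJ/s
Outlet flows (mol/s): A 15.743, B 13.357
Sensible, products 25→153 °C: 596.09 kJ/s
Q = ΔH = 442.99 kJ/s = 442.99 kW
Heat supplied = 1594.8 MJ/h

Q_in = 1590 MJ/h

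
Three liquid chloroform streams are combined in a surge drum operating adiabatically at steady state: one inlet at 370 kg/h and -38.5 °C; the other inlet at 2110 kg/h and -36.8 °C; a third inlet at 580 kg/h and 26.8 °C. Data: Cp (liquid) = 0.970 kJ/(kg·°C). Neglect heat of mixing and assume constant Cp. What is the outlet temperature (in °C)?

No heat crosses the boundary, so H_out = H_in.
Σ ṁᵢCp,ᵢTᵢ = 370×0.970×-38.5 + 2110×0.970×-36.8 + 580×0.970×26.8 = -74059
Σ ṁᵢCp,ᵢ = 370×0.970 + 2110×0.970 + 580×0.970 = 2968.2
T_out = -74059 / 2968.2 = -24.951 °C

T_out = -25.0 °C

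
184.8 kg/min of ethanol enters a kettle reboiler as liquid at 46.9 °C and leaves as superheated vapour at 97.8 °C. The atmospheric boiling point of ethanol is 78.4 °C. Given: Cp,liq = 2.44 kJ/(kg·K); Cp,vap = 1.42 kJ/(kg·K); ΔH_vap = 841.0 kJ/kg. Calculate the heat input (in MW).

liquid 46.9→78.4 °C: 76.86 kJ/kg
vaporisation at 78.4 °C: 841 kJ/kg
vapour 78.4→97.8 °C: 27.548 kJ/kg
Δh = 76.86 + 841 + 27.548 = 945.41 kJ/kg
Q = ṁ·Δh = 184.8 kg/min × 945.41 kJ/kg = 174710 kJ/min
|Q| = 2911.9 kW = 2.9119 MW

Q = 2.91 MW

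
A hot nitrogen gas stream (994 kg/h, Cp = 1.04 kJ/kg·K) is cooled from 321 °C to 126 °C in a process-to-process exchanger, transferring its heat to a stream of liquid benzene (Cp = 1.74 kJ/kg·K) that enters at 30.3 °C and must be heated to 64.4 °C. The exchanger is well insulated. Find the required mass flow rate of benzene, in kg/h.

ṁ_c = 3400 kg/h

Heat released by hot stream: Q = 994 × 1.04 × (321 − 126) = 201580 kJ/h
Energy balance on cold side (adiabatic exchanger): Q = ṁ_c·Cp_c·(T_c,out − T_c,in)
ṁ_c = 201580 / [1.74 × (64.4 − 30.3)] = 3397.4 kg/h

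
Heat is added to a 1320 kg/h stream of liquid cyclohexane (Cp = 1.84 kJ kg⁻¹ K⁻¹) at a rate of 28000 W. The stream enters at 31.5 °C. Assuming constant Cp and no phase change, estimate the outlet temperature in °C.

T_out = 73.0 °C

Q = 28000 W = 100800 kJ/h
ΔT = Q/(ṁ·Cp) = 100800/(1320×1.84) = 41.502 K
T_out = 31.5 + 41.502 = 73.002 °C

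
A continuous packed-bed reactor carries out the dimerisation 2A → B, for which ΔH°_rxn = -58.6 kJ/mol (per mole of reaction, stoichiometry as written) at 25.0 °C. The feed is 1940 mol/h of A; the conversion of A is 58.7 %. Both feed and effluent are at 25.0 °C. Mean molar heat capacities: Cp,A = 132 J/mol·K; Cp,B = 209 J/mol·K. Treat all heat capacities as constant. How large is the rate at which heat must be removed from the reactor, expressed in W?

Q_out = 9270 W

Extent of reaction ξ = 0.587 × 1940 / 2 = 569.39 mol/h
Reaction term: ξ·ΔH°_rxn = 569.39 × -58.6 = -33366 kJ/h
Q = ΔH = -33366 kJ/h = -9.2684 kW
Heat removed = 9268.4 W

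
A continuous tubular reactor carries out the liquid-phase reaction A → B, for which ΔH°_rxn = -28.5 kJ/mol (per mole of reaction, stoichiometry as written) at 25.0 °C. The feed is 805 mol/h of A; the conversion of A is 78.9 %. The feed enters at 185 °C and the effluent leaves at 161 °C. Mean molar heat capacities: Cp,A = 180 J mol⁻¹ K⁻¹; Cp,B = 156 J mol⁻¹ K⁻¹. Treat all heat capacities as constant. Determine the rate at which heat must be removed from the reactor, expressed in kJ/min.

Q_out = 394 kJ/min

Extent of reaction ξ = 0.789 × 805 = 635.14 mol/h
Reaction term: ξ·ΔH°_rxn = 635.14 × -28.5 = -18102 kJ/h
Sensible, feed 185→25 °C: -23184 kJ/h
Outlet flows (mol/h): A 169.86, B 635.14
Sensible, products 25→161 °C: 17633 kJ/h
Q = ΔH = -23652 kJ/h = -6.5701 kW
Heat removed = 394.21 kJ/min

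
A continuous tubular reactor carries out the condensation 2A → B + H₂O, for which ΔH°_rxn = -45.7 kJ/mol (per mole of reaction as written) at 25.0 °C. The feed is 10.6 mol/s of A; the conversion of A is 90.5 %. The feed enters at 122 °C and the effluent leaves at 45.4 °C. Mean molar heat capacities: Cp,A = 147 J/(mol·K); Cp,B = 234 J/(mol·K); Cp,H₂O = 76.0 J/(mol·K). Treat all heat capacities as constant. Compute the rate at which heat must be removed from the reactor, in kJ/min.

Q_out = 20200 kJ/min

Extent of reaction ξ = 0.905 × 10.6 / 2 = 4.7965 mol/s
Reaction term: ξ·ΔH°_rxn = 4.7965 × -45.7 = -219.2 kJ/s
Sensible, feed 122→25 °C: -151.15 kJ/s
Outlet flows (mol/s): A 1.007, B 4.7965, H₂O 4.7965
Sensible, products 25→45.4 °C: 33.353 kJ/s
Q = ΔH = -336.99 kJ/s = -336.99 kW
Heat removed = 20220 kJ/min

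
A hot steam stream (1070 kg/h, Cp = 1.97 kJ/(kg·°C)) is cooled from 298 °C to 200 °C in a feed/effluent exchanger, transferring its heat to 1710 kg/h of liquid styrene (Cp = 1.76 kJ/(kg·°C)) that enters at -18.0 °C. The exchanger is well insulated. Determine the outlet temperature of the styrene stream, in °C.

Heat released by hot stream: Q = 1070 × 1.97 × (298 − 200) = 206570 kJ/h
Energy balance on cold side (adiabatic exchanger): Q = ṁ_c·Cp_c·(T_c,out − T_c,in)
T_c,out = -18.0 + 206570/(1710 × 1.76) = 50.638 °C

T_c,out = 50.6 °C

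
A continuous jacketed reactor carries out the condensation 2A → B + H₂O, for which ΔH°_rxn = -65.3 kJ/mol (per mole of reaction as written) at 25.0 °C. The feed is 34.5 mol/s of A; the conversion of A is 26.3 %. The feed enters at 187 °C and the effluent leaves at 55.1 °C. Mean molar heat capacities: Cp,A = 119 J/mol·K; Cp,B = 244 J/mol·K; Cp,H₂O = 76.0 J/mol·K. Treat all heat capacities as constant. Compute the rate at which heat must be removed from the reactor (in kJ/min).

Q_out = 49600 kJ/min

Extent of reaction ξ = 0.263 × 34.5 / 2 = 4.5368 mol/s
Reaction term: ξ·ΔH°_rxn = 4.5368 × -65.3 = -296.25 kJ/s
Sensible, feed 187→25 °C: -665.09 kJ/s
Outlet flows (mol/s): A 25.426, B 4.5368, H₂O 4.5368
Sensible, products 25→55.1 °C: 134.77 kJ/s
Q = ΔH = -826.57 kJ/s = -826.57 kW
Heat removed = 49594 kJ/min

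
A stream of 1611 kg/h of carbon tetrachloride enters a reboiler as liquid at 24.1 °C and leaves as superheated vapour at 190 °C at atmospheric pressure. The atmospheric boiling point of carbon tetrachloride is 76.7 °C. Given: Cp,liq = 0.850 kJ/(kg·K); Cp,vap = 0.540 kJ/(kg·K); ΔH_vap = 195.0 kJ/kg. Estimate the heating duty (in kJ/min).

Q = 8080 kJ/min

liquid 24.1→76.7 °C: 44.71 kJ/kg
vaporisation at 76.7 °C: 195 kJ/kg
vapour 76.7→190 °C: 61.182 kJ/kg
Δh = 44.71 + 195 + 61.182 = 300.89 kJ/kg
Q = ṁ·Δh = 1611 kg/h × 300.89 kJ/kg = 484740 kJ/h
|Q| = 134.65 kW = 8079 kJ/min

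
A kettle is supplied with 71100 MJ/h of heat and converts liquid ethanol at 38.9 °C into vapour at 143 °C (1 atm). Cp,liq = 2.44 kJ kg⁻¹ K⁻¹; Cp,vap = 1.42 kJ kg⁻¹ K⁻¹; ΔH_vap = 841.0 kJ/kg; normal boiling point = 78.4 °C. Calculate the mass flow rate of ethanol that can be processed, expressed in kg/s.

ṁ = 19.2 kg/s

Δh = 2.44×(78.4−38.9) + 841.0 + 1.42×(143−78.4) = 1029.1 kJ/kg
Q = 71100 MJ/h = 19750 kJ/s = 19750 kJ/s
ṁ = Q/Δh = 19750 / 1029.1 = 19.191 kg/s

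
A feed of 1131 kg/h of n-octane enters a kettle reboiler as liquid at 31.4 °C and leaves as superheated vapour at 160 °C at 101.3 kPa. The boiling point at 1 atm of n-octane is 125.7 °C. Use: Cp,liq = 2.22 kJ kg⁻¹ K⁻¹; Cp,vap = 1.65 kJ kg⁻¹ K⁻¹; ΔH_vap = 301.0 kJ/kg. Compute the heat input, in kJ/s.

Q = 178 kJ/s

liquid 31.4→125.7 °C: 209.35 kJ/kg
vaporisation at 125.7 °C: 301 kJ/kg
vapour 125.7→160 °C: 56.595 kJ/kg
Δh = 209.35 + 301 + 56.595 = 566.94 kJ/kg
Q = ṁ·Δh = 1131 kg/h × 566.94 kJ/kg = 641210 kJ/h
|Q| = 178.11 kW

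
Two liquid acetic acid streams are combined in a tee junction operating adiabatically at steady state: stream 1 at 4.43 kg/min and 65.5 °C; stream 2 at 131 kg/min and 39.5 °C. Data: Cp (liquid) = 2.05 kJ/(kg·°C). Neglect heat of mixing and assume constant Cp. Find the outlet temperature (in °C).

T_out = 40.4 °C

Energy balance with Q = 0: Σ ṁᵢCp,ᵢ(T_out − Tᵢ) = 0
T_out = Σ ṁᵢCp,ᵢTᵢ / Σ ṁᵢCp,ᵢ
      = 11203 / 277.63 = 40.35 °C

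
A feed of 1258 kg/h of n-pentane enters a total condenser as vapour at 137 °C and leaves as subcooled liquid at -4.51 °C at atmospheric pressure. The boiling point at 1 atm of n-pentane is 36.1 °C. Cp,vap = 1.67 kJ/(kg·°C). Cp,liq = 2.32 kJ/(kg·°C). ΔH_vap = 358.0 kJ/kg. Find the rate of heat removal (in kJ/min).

vapour 137→36.1 °C: -168.5 kJ/kg
condensation at 36.1 °C: -358 kJ/kg
liquid 36.1→-4.51 °C: -94.215 kJ/kg
Δh = -168.5 + -358 + -94.215 = -620.72 kJ/kg
Q = ṁ·Δh = 1258 kg/h × -620.72 kJ/kg = -780860 kJ/h
|Q| = 216.91 kW = 13014 kJ/min

Q_c = 13000 kJ/min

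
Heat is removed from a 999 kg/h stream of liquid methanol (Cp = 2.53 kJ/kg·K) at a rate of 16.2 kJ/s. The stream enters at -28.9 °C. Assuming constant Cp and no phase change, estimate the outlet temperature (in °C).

Q = 16.2 kJ/s = 58320 kJ/h
ΔT = Q/(ṁ·Cp) = 58320/(999×2.53) = 23.074 K
T_out = -28.9 − 23.074 = -51.974 °C

T_out = -52.0 °C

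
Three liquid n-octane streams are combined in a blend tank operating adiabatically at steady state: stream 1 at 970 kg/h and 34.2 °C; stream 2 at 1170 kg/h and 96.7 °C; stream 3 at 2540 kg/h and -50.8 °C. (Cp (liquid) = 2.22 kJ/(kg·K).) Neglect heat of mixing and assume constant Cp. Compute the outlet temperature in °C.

T_out = 3.69 °C

No heat crosses the boundary, so H_out = H_in.
T_out = Σ ṁᵢCp,ᵢTᵢ / Σ ṁᵢCp,ᵢ
      = 38364 / 10390 = 3.6925 °C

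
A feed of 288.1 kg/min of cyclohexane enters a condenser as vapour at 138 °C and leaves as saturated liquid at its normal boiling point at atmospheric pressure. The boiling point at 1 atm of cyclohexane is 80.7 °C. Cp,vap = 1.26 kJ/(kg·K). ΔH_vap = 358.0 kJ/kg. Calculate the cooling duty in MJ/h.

Q_c = 7440 MJ/h

vapour 138→80.7 °C: -72.198 kJ/kg
condensation at 80.7 °C: -358 kJ/kg
Δh = -72.198 + -358 = -430.2 kJ/kg
Q = ṁ·Δh = 288.1 kg/min × -430.2 kJ/kg = -123940 kJ/min
|Q| = 2065.7 kW = 7436.4 MJ/h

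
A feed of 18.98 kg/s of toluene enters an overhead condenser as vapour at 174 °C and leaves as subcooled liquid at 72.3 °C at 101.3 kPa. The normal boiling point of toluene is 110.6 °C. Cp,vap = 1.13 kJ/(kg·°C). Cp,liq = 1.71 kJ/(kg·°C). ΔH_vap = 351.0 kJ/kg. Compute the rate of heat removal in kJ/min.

Q_c = 556000 kJ/min

vapour 174→110.6 °C: -71.642 kJ/kg
condensation at 110.6 °C: -351 kJ/kg
liquid 110.6→72.3 °C: -65.493 kJ/kg
Δh = -71.642 + -351 + -65.493 = -488.13 kJ/kg
Q = ṁ·Δh = 18.98 kg/s × -488.13 kJ/kg = -9264.8 kJ/s
|Q| = 9264.8 kW = 555890 kJ/min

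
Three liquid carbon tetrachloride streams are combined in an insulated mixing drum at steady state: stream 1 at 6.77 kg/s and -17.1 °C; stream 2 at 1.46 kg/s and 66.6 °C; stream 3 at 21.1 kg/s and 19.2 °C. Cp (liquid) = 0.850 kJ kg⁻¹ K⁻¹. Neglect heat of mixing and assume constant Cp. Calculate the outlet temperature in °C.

Adiabatic, steady state ⇒ Σ ṁᵢCp,ᵢ(T_out − Tᵢ) = 0
T_out = Σ ṁᵢCp,ᵢTᵢ / Σ ṁᵢCp,ᵢ
      = 328.6 / 24.931 = 13.181 °C

T_out = 13.2 °C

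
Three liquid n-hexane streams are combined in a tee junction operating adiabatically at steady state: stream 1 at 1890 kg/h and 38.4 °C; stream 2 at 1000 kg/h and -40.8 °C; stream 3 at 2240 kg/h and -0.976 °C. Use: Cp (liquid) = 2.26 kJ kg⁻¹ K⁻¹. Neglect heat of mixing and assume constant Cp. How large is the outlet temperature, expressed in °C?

T_out = 5.77 °C

Adiabatic, steady state ⇒ Σ ṁᵢCp,ᵢ(T_out − Tᵢ) = 0
Σ ṁᵢCp,ᵢTᵢ = 1890×2.26×38.4 + 1000×2.26×-40.8 + 2240×2.26×-0.976 = 66873
Σ ṁᵢCp,ᵢ = 1890×2.26 + 1000×2.26 + 2240×2.26 = 11594
T_out = 66873 / 11594 = 5.768 °C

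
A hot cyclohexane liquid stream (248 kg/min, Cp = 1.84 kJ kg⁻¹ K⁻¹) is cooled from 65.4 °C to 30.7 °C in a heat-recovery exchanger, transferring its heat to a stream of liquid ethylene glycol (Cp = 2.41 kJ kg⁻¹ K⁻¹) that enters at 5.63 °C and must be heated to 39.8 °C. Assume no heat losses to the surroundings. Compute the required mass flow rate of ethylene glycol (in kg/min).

Heat released by hot stream: Q = 248 × 1.84 × (65.4 − 30.7) = 15834 kJ/min
Energy balance on cold side (adiabatic exchanger): Q = ṁ_c·Cp_c·(T_c,out − T_c,in)
ṁ_c = 15834 / [2.41 × (39.8 − 5.63)] = 192.28 kg/min

ṁ_c = 192 kg/min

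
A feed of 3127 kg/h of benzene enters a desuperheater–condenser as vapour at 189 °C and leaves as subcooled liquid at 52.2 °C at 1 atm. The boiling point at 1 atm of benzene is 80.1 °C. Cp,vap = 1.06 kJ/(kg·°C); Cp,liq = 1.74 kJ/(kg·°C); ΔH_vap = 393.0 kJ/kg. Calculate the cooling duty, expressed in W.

vapour 189→80.1 °C: -115.43 kJ/kg
condensation at 80.1 °C: -393 kJ/kg
liquid 80.1→52.2 °C: -48.546 kJ/kg
Δh = -115.43 + -393 + -48.546 = -556.98 kJ/kg
Q = ṁ·Δh = 3127 kg/h × -556.98 kJ/kg = -1.7417e+06 kJ/h
|Q| = 483.8 kW = 483800 W

Q_c = 484000 W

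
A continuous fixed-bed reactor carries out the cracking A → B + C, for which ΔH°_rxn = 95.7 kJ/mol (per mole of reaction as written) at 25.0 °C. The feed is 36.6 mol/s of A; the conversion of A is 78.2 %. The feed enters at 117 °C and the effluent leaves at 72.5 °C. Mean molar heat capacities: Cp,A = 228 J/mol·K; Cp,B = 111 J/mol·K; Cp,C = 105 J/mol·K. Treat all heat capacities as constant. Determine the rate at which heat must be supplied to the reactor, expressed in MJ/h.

Extent of reaction ξ = 0.782 × 36.6 = 28.621 mol/s
Reaction term: ξ·ΔH°_rxn = 28.621 × 95.7 = 2739 kJ/s
Sensible, feed 117→25 °C: -767.72 kJ/s
Outlet flows (mol/s): A 7.9788, B 28.621, C 28.621
Sensible, products 25→72.5 °C: 380.06 kJ/s
Q = ΔH = 2351.4 kJ/s = 2351.4 kW
Heat supplied = 8465 MJ/h

Q_in = 8470 MJ/h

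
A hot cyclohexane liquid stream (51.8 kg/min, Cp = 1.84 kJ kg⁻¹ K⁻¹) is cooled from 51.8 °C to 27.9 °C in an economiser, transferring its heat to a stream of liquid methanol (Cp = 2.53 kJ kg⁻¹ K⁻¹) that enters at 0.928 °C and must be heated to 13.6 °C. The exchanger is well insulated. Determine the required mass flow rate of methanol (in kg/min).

ṁ_c = 71.1 kg/min

Heat released by hot stream: Q = 51.8 × 1.84 × (51.8 − 27.9) = 2278 kJ/min
Energy balance on cold side (adiabatic exchanger): Q = ṁ_c·Cp_c·(T_c,out − T_c,in)
ṁ_c = 2278 / [2.53 × (13.6 − 0.928)] = 71.053 kg/min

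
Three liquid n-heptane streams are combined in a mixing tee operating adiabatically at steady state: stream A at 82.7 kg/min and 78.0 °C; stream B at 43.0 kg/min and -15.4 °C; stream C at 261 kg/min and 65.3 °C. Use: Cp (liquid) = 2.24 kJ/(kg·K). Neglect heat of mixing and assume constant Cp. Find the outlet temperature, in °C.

Energy balance with Q = 0: Σ ṁᵢCp,ᵢ(T_out − Tᵢ) = 0
T_out = Σ ṁᵢCp,ᵢTᵢ / Σ ṁᵢCp,ᵢ
      = 51143 / 866.21 = 59.042 °C

T_out = 59.0 °C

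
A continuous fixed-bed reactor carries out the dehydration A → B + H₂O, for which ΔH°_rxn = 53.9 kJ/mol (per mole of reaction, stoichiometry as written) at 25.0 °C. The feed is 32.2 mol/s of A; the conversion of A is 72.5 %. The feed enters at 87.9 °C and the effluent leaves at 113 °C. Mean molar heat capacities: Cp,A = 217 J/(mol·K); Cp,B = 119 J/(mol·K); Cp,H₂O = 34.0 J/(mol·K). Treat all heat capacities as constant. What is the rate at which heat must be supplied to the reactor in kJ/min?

Q_in = 78100 kJ/min

Extent of reaction ξ = 0.725 × 32.2 = 23.345 mol/s
Reaction term: ξ·ΔH°_rxn = 23.345 × 53.9 = 1258.3 kJ/s
Sensible, feed 87.9→25 °C: -439.51 kJ/s
Outlet flows (mol/s): A 8.855, B 23.345, H₂O 23.345
Sensible, products 25→113 °C: 483.41 kJ/s
Q = ΔH = 1302.2 kJ/s = 1302.2 kW
Heat supplied = 78132 kJ/min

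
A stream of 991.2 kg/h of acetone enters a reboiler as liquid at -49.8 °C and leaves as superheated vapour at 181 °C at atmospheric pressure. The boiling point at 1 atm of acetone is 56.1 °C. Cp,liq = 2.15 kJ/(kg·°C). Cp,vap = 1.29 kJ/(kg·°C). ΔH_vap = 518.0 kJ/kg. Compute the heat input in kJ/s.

Q = 250 kJ/s

liquid -49.8→56.1 °C: 227.69 kJ/kg
vaporisation at 56.1 °C: 518 kJ/kg
vapour 56.1→181 °C: 161.12 kJ/kg
Δh = 227.69 + 518 + 161.12 = 906.81 kJ/kg
Q = ṁ·Δh = 991.2 kg/h × 906.81 kJ/kg = 898830 kJ/h
|Q| = 249.67 kW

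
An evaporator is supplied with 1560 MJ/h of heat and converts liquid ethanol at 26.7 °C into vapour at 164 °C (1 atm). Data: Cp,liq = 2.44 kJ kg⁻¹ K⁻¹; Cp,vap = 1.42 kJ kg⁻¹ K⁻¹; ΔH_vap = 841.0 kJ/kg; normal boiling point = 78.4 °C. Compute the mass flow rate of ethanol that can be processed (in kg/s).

ṁ = 0.398 kg/s

Δh = 2.44×(78.4−26.7) + 841.0 + 1.42×(164−78.4) = 1088.7 kJ/kg
Q = 1560 MJ/h = 433.33 kJ/s = 433.33 kJ/s
ṁ = Q/Δh = 433.33 / 1088.7 = 0.39803 kg/s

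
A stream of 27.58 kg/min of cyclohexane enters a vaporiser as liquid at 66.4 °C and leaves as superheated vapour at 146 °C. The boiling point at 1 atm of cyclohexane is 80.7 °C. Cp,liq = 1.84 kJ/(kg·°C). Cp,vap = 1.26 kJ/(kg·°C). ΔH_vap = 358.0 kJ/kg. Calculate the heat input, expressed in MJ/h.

Q = 772 MJ/h

liquid 66.4→80.7 °C: 26.312 kJ/kg
vaporisation at 80.7 °C: 358 kJ/kg
vapour 80.7→146 °C: 82.278 kJ/kg
Δh = 26.312 + 358 + 82.278 = 466.59 kJ/kg
Q = ṁ·Δh = 27.58 kg/min × 466.59 kJ/kg = 12869 kJ/min
|Q| = 214.48 kW = 772.11 MJ/h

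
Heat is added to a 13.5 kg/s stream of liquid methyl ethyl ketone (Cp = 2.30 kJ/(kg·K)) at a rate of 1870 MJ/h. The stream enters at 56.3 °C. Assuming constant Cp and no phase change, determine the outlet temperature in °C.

T_out = 73.0 °C

Q = 1870 MJ/h = 519.44 kJ/s
ΔT = Q/(ṁ·Cp) = 519.44/(13.5×2.30) = 16.729 K
T_out = 56.3 + 16.729 = 73.029 °C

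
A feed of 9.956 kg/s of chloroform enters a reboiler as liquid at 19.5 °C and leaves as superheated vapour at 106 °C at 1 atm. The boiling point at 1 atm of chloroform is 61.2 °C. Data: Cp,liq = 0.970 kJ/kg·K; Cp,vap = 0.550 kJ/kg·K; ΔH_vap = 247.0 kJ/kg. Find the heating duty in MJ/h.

Q = 11200 MJ/h

liquid 19.5→61.2 °C: 40.449 kJ/kg
vaporisation at 61.2 °C: 247 kJ/kg
vapour 61.2→106 °C: 24.64 kJ/kg
Δh = 40.449 + 247 + 24.64 = 312.09 kJ/kg
Q = ṁ·Δh = 9.956 kg/s × 312.09 kJ/kg = 3107.2 kJ/s
|Q| = 3107.2 kW = 11186 MJ/h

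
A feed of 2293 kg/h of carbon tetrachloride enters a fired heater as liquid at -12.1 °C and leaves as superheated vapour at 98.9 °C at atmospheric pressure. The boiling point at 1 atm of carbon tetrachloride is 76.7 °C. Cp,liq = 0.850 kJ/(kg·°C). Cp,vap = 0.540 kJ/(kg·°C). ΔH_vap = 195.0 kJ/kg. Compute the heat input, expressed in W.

Q = 180000 W

liquid -12.1→76.7 °C: 75.48 kJ/kg
vaporisation at 76.7 °C: 195 kJ/kg
vapour 76.7→98.9 °C: 11.988 kJ/kg
Δh = 75.48 + 195 + 11.988 = 282.47 kJ/kg
Q = ṁ·Δh = 2293 kg/h × 282.47 kJ/kg = 647700 kJ/h
|Q| = 179.92 kW = 179920 W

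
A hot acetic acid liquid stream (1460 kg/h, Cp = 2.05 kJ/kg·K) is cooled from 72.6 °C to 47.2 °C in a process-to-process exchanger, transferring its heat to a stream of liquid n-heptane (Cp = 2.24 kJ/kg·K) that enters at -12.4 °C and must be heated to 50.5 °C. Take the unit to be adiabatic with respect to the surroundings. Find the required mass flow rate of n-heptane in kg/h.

Heat released by hot stream: Q = 1460 × 2.05 × (72.6 − 47.2) = 76022 kJ/h
Energy balance on cold side (adiabatic exchanger): Q = ṁ_c·Cp_c·(T_c,out − T_c,in)
ṁ_c = 76022 / [2.24 × (50.5 − -12.4)] = 539.56 kg/h

ṁ_c = 540 kg/h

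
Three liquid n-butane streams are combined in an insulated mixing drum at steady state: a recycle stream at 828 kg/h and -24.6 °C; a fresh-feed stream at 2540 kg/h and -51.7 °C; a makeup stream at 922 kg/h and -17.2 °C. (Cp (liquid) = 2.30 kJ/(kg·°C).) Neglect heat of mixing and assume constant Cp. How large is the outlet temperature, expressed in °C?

Energy balance with Q = 0: Σ ṁᵢCp,ᵢ(T_out − Tᵢ) = 0
T_out = Σ ṁᵢCp,ᵢTᵢ / Σ ṁᵢCp,ᵢ
      = -385350 / 9867 = -39.055 °C

T_out = -39.1 °C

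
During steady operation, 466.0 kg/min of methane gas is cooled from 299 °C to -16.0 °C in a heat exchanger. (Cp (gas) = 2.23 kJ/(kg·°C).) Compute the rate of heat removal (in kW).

Q_c = 5460 kW

Q = ṁ·Cp·ΔT = 466.0 × 2.23 × (-16.0 − 299) = -327340 kJ/min
Converting: 327340 / 60 s = 5455.7 kW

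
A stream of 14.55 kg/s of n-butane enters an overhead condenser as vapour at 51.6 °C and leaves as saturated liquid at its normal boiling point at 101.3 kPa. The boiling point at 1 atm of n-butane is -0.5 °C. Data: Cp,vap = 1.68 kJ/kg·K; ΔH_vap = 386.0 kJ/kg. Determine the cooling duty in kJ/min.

Q_c = 413000 kJ/min

vapour 51.6→-0.5 °C: -87.528 kJ/kg
condensation at -0.5 °C: -386 kJ/kg
Δh = -87.528 + -386 = -473.53 kJ/kg
Q = ṁ·Δh = 14.55 kg/s × -473.53 kJ/kg = -6889.8 kJ/s
|Q| = 6889.8 kW = 413390 kJ/min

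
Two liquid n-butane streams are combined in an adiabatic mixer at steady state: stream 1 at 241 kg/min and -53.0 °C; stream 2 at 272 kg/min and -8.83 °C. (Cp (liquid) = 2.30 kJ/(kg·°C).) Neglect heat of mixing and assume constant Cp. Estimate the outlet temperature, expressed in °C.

T_out = -29.6 °C

No heat crosses the boundary, so H_out = H_in.
Σ ṁᵢCp,ᵢTᵢ = 241×2.30×-53.0 + 272×2.30×-8.83 = -34902
Σ ṁᵢCp,ᵢ = 241×2.30 + 272×2.30 = 1179.9
T_out = -34902 / 1179.9 = -29.58 °C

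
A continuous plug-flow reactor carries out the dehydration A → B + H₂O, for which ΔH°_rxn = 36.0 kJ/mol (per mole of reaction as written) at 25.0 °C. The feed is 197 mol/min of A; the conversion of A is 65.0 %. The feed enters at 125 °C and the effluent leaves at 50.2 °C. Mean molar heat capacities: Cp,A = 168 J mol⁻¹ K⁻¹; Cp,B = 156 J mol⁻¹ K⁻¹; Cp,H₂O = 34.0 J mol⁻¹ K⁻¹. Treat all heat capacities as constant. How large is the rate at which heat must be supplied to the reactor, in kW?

Q_in = 36.8 kW

Extent of reaction ξ = 0.650 × 197 = 128.05 mol/min
Reaction term: ξ·ΔH°_rxn = 128.05 × 36.0 = 4609.8 kJ/min
Sensible, feed 125→25 °C: -3309.6 kJ/min
Outlet flows (mol/min): A 68.95, B 128.05, H₂O 128.05
Sensible, products 25→50.2 °C: 905.01 kJ/min
Q = ΔH = 2205.2 kJ/min = 36.754 kW
Heat supplied = 36.754 kW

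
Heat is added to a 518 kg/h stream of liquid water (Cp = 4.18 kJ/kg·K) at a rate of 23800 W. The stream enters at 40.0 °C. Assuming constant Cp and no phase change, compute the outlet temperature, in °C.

Q = 23800 W = 85680 kJ/h
ΔT = Q/(ṁ·Cp) = 85680/(518×4.18) = 39.571 K
T_out = 40.0 + 39.571 = 79.571 °C

T_out = 79.6 °C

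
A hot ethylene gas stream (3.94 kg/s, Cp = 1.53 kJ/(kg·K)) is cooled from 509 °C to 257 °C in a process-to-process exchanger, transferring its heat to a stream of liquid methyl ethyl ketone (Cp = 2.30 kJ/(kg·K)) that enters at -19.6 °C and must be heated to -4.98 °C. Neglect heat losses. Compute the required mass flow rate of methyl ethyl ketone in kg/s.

ṁ_c = 45.2 kg/s

Heat released by hot stream: Q = 3.94 × 1.53 × (509 − 257) = 1519.1 kJ/s
Energy balance on cold side (adiabatic exchanger): Q = ṁ_c·Cp_c·(T_c,out − T_c,in)
ṁ_c = 1519.1 / [2.30 × (-4.98 − -19.6)] = 45.177 kg/s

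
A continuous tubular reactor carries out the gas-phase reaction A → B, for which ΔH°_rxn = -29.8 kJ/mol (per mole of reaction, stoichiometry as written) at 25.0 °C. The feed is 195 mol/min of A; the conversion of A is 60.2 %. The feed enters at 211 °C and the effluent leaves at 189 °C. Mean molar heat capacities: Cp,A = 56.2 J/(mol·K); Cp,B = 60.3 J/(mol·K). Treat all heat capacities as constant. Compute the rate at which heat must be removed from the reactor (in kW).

Extent of reaction ξ = 0.602 × 195 = 117.39 mol/min
Reaction term: ξ·ΔH°_rxn = 117.39 × -29.8 = -3498.2 kJ/min
Sensible, feed 211→25 °C: -2038.4 kJ/min
Outlet flows (mol/min): A 77.61, B 117.39
Sensible, products 25→189 °C: 1876.2 kJ/min
Q = ΔH = -3660.4 kJ/min = -61.006 kW
Heat removed = 61.006 kW

Q_out = 61.0 kW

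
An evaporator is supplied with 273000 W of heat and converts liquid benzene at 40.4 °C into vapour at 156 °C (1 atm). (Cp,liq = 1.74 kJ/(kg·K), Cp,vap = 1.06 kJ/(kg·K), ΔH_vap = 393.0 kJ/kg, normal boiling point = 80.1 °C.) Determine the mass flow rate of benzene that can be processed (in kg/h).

ṁ = 1810 kg/h

Δh = 1.74×(80.1−40.4) + 393.0 + 1.06×(156−80.1) = 542.53 kJ/kg
Q = 273000 W = 273 kJ/s = 982800 kJ/h
ṁ = Q/Δh = 982800 / 542.53 = 1811.5 kg/h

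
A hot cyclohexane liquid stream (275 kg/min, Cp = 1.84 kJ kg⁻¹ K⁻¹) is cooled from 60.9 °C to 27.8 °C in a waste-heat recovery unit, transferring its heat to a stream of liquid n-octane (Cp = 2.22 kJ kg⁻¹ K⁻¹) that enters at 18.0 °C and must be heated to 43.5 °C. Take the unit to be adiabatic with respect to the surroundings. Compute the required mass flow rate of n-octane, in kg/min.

ṁ_c = 296 kg/min

Heat released by hot stream: Q = 275 × 1.84 × (60.9 − 27.8) = 16749 kJ/min
Energy balance on cold side (adiabatic exchanger): Q = ṁ_c·Cp_c·(T_c,out − T_c,in)
ṁ_c = 16749 / [2.22 × (43.5 − 18.0)] = 295.86 kg/min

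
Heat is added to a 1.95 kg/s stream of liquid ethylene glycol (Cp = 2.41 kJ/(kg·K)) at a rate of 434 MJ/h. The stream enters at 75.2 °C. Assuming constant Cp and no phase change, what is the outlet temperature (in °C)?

T_out = 101 °C

Q = 434 MJ/h = 120.56 kJ/s
ΔT = Q/(ṁ·Cp) = 120.56/(1.95×2.41) = 25.653 K
T_out = 75.2 + 25.653 = 100.85 °C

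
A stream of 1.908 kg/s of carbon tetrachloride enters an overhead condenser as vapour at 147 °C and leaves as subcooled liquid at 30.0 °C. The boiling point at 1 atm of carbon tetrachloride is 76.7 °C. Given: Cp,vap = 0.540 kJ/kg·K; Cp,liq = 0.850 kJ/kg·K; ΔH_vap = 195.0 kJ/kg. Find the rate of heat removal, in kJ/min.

Q_c = 31200 kJ/min

vapour 147→76.7 °C: -37.962 kJ/kg
condensation at 76.7 °C: -195 kJ/kg
liquid 76.7→30.0 °C: -39.695 kJ/kg
Δh = -37.962 + -195 + -39.695 = -272.66 kJ/kg
Q = ṁ·Δh = 1.908 kg/s × -272.66 kJ/kg = -520.23 kJ/s
|Q| = 520.23 kW = 31214 kJ/min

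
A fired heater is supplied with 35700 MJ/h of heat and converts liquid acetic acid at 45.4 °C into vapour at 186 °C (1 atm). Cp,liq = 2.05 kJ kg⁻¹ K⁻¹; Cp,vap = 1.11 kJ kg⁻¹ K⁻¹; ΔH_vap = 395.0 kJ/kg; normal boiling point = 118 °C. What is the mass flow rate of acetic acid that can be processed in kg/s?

Δh = 2.05×(118−45.4) + 395.0 + 1.11×(186−118) = 619.31 kJ/kg
Q = 35700 MJ/h = 9916.7 kJ/s = 9916.7 kJ/s
ṁ = Q/Δh = 9916.7 / 619.31 = 16.012 kg/s

ṁ = 16.0 kg/s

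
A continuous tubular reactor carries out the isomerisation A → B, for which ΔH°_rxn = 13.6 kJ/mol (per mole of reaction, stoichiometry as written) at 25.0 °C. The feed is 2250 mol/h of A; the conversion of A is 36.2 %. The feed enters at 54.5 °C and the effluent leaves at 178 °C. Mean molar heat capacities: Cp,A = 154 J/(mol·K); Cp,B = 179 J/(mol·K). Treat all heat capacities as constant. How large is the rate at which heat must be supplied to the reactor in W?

Q_in = 15800 W

Extent of reaction ξ = 0.362 × 2250 = 814.5 mol/h
Reaction term: ξ·ΔH°_rxn = 814.5 × 13.6 = 11077 kJ/h
Sensible, feed 54.5→25 °C: -10222 kJ/h
Outlet flows (mol/h): A 1435.5, B 814.5
Sensible, products 25→178 °C: 56130 kJ/h
Q = ΔH = 56985 kJ/h = 15.829 kW
Heat supplied = 15829 W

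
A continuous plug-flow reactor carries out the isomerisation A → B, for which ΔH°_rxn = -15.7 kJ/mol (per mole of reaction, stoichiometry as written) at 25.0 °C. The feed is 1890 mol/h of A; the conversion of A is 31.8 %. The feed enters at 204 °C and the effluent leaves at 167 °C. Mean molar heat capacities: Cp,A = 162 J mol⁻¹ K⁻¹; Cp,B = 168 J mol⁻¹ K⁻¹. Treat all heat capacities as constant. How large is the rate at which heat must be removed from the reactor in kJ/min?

Q_out = 338 kJ/min

Extent of reaction ξ = 0.318 × 1890 = 601.02 mol/h
Reaction term: ξ·ΔH°_rxn = 601.02 × -15.7 = -9436 kJ/h
Sensible, feed 204→25 °C: -54806 kJ/h
Outlet flows (mol/h): A 1289, B 601.02
Sensible, products 25→167 °C: 43990 kJ/h
Q = ΔH = -20253 kJ/h = -5.6257 kW
Heat removed = 337.54 kJ/min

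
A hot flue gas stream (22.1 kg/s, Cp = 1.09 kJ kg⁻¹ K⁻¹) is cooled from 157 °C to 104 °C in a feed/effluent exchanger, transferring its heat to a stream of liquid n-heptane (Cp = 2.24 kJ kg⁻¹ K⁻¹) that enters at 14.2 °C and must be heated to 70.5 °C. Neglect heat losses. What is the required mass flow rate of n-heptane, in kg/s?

Heat released by hot stream: Q = 22.1 × 1.09 × (157 − 104) = 1276.7 kJ/s
Energy balance on cold side (adiabatic exchanger): Q = ṁ_c·Cp_c·(T_c,out − T_c,in)
ṁ_c = 1276.7 / [2.24 × (70.5 − 14.2)] = 10.124 kg/s

ṁ_c = 10.1 kg/s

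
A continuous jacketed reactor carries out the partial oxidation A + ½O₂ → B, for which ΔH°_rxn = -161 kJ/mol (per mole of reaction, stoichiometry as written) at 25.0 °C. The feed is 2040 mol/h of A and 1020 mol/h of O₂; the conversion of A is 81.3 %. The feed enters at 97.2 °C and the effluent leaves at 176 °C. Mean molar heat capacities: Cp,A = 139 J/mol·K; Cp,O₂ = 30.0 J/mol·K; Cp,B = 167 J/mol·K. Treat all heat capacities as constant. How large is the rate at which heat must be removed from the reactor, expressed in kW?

Q_out = 66.4 kW

Extent of reaction ξ = 0.813 × 2040 = 1658.5 mol/h
Reaction term: ξ·ΔH°_rxn = 1658.5 × -161 = -267020 kJ/h
Sensible, feed 97.2→25 °C: -22682 kJ/h
Outlet flows (mol/h): A 381.48, O₂ 190.74, B 1658.5
Sensible, products 25→176 °C: 50694 kJ/h
Q = ΔH = -239010 kJ/h = -66.392 kW
Heat removed = 66.392 kW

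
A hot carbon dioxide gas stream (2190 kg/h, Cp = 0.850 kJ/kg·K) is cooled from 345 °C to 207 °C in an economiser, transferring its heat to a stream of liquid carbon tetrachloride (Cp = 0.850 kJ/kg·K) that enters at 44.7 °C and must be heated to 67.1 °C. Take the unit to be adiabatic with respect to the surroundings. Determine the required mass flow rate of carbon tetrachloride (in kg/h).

Heat released by hot stream: Q = 2190 × 0.850 × (345 − 207) = 256890 kJ/h
Energy balance on cold side (adiabatic exchanger): Q = ṁ_c·Cp_c·(T_c,out − T_c,in)
ṁ_c = 256890 / [0.850 × (67.1 − 44.7)] = 13492 kg/h

ṁ_c = 13500 kg/h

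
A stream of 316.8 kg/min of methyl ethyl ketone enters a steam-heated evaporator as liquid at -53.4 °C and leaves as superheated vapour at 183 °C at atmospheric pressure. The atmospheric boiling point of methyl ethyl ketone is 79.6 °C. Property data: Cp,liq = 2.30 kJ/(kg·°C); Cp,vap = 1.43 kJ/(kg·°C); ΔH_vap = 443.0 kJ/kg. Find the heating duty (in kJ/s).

Q = 4730 kJ/s

liquid -53.4→79.6 °C: 305.9 kJ/kg
vaporisation at 79.6 °C: 443 kJ/kg
vapour 79.6→183 °C: 147.86 kJ/kg
Δh = 305.9 + 443 + 147.86 = 896.76 kJ/kg
Q = ṁ·Δh = 316.8 kg/min × 896.76 kJ/kg = 284090 kJ/min
|Q| = 4734.9 kW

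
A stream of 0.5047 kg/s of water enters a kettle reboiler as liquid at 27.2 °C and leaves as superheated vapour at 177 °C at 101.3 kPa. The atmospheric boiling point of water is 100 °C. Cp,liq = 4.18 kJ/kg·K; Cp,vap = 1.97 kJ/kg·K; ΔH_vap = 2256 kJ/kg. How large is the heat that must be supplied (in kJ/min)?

Q = 82100 kJ/min

liquid 27.2→100 °C: 304.3 kJ/kg
vaporisation at 100 °C: 2256 kJ/kg
vapour 100→177 °C: 151.69 kJ/kg
Δh = 304.3 + 2256 + 151.69 = 2712 kJ/kg
Q = ṁ·Δh = 0.5047 kg/s × 2712 kJ/kg = 1368.7 kJ/s
|Q| = 1368.7 kW = 82125 kJ/min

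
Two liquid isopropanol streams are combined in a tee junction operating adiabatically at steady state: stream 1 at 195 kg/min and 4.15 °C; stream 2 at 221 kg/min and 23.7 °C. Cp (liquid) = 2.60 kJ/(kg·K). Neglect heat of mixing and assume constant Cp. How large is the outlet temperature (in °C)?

No heat crosses the boundary, so H_out = H_in.
Σ ṁᵢCp,ᵢTᵢ = 195×2.60×4.15 + 221×2.60×23.7 = 15722
Σ ṁᵢCp,ᵢ = 195×2.60 + 221×2.60 = 1081.6
T_out = 15722 / 1081.6 = 14.536 °C

T_out = 14.5 °C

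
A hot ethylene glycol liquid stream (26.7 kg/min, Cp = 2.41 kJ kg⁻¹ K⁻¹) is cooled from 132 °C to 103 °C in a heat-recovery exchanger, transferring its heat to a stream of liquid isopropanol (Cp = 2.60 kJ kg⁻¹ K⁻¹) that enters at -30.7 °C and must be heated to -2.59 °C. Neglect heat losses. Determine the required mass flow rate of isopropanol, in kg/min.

ṁ_c = 25.5 kg/min

Heat released by hot stream: Q = 26.7 × 2.41 × (132 − 103) = 1866.1 kJ/min
Energy balance on cold side (adiabatic exchanger): Q = ṁ_c·Cp_c·(T_c,out − T_c,in)
ṁ_c = 1866.1 / [2.60 × (-2.59 − -30.7)] = 25.532 kg/min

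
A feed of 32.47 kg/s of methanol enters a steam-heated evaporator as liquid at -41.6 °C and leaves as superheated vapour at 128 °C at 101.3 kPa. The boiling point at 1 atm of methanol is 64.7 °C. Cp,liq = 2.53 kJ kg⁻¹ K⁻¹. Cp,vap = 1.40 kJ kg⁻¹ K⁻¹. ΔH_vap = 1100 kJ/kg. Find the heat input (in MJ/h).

Q = 170000 MJ/h

liquid -41.6→64.7 °C: 268.94 kJ/kg
vaporisation at 64.7 °C: 1100 kJ/kg
vapour 64.7→128 °C: 88.62 kJ/kg
Δh = 268.94 + 1100 + 88.62 = 1457.6 kJ/kg
Q = ṁ·Δh = 32.47 kg/s × 1457.6 kJ/kg = 47327 kJ/s
|Q| = 47327 kW = 170380 MJ/h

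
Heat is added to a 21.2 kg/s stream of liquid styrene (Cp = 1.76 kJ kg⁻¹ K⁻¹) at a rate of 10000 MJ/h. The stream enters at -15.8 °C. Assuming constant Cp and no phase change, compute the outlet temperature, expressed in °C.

Q = 10000 MJ/h = 2777.8 kJ/s
ΔT = Q/(ṁ·Cp) = 2777.8/(21.2×1.76) = 74.447 K
T_out = -15.8 + 74.447 = 58.647 °C

T_out = 58.6 °C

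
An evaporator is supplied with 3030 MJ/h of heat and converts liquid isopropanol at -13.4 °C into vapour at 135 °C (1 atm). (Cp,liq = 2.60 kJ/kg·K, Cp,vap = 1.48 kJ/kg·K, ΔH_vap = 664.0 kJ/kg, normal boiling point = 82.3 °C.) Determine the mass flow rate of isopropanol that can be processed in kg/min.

ṁ = 51.0 kg/min

Δh = 2.60×(82.3−-13.4) + 664.0 + 1.48×(135−82.3) = 990.82 kJ/kg
Q = 3030 MJ/h = 841.67 kJ/s = 50500 kJ/min
ṁ = Q/Δh = 50500 / 990.82 = 50.968 kg/min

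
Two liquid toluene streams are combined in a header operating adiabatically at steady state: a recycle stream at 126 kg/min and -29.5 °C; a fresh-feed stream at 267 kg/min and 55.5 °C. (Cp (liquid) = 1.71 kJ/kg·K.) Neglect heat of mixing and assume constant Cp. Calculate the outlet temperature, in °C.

T_out = 28.2 °C

No heat crosses the boundary, so H_out = H_in.
T_out = Σ ṁᵢCp,ᵢTᵢ / Σ ṁᵢCp,ᵢ
      = 18984 / 672.03 = 28.248 °C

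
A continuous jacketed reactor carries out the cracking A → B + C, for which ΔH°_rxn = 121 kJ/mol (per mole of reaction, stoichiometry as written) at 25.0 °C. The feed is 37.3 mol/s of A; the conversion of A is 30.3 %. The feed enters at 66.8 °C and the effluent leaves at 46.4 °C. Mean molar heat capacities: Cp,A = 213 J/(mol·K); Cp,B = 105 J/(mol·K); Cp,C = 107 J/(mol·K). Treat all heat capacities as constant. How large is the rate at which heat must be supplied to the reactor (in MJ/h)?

Q_in = 4340 MJ/h

Extent of reaction ξ = 0.303 × 37.3 = 11.302 mol/s
Reaction term: ξ·ΔH°_rxn = 11.302 × 121 = 1367.5 kJ/s
Sensible, feed 66.8→25 °C: -332.1 kJ/s
Outlet flows (mol/s): A 25.998, B 11.302, C 11.302
Sensible, products 25→46.4 °C: 169.78 kJ/s
Q = ΔH = 1205.2 kJ/s = 1205.2 kW
Heat supplied = 4338.8 MJ/h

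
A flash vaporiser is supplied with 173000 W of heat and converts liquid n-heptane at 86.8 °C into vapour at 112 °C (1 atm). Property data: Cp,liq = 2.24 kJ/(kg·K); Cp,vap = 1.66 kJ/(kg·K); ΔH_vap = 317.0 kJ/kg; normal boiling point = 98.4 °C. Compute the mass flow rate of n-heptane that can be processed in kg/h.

ṁ = 1700 kg/h

Δh = 2.24×(98.4−86.8) + 317.0 + 1.66×(112−98.4) = 365.56 kJ/kg
Q = 173000 W = 173 kJ/s = 622800 kJ/h
ṁ = Q/Δh = 622800 / 365.56 = 1703.7 kg/h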